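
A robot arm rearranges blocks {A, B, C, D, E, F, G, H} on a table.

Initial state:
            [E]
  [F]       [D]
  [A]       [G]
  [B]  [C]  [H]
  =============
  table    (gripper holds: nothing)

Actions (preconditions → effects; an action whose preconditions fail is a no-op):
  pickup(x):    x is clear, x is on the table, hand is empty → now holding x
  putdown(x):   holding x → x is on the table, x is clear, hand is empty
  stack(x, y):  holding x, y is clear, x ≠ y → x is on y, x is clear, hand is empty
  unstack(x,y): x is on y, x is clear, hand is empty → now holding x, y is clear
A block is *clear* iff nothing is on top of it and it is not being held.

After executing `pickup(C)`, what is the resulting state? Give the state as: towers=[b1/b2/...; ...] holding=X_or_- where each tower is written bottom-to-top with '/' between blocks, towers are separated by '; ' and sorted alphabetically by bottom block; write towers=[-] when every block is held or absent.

towers=[B/A/F; H/G/D/E] holding=C

before: towers=[B/A/F; C; H/G/D/E] holding=-
pre[pickup(C)]: clear(C) ok, ontable(C) ok, handempty ok
all met → apply pickup(C)
after:  towers=[B/A/F; H/G/D/E] holding=C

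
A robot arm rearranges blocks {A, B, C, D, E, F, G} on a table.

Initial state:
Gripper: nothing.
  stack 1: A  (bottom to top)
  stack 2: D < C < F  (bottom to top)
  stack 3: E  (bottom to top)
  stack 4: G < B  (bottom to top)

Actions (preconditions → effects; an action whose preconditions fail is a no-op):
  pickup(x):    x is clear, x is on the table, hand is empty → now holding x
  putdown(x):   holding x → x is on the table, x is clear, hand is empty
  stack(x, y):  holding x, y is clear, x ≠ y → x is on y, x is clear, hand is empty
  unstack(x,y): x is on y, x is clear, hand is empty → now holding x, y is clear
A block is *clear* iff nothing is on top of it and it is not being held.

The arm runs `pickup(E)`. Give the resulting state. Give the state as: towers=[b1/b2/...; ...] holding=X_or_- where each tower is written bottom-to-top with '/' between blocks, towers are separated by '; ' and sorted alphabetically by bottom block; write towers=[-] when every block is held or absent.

towers=[A; D/C/F; G/B] holding=E

before: towers=[A; D/C/F; E; G/B] holding=-
pre[pickup(E)]: clear(E) ok, ontable(E) ok, handempty ok
all met → apply pickup(E)
after:  towers=[A; D/C/F; G/B] holding=E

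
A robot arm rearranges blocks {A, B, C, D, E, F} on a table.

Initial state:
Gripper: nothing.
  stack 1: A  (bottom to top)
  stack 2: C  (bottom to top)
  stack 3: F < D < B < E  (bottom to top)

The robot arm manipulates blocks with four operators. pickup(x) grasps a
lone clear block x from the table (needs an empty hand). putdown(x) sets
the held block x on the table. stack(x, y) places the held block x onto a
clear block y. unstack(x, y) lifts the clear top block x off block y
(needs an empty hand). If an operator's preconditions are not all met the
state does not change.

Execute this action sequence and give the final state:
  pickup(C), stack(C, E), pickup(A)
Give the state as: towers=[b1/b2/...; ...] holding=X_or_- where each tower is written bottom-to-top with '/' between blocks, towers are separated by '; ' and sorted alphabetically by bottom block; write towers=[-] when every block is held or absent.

step 1 (pickup(C)): towers=[A; F/D/B/E] holding=C
step 2 (stack(C, E)): towers=[A; F/D/B/E/C] holding=-
step 3 (pickup(A)): towers=[F/D/B/E/C] holding=A

towers=[F/D/B/E/C] holding=A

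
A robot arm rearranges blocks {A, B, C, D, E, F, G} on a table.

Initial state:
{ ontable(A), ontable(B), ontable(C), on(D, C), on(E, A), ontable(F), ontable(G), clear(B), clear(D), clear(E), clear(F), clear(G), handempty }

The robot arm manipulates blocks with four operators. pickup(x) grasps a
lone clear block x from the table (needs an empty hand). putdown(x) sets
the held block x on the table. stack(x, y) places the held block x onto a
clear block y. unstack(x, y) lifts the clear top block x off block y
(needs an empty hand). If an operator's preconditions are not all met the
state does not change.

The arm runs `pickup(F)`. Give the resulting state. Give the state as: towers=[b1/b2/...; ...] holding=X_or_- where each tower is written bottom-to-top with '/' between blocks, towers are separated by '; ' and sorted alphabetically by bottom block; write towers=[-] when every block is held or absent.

before: towers=[A/E; B; C/D; F; G] holding=-
pre[pickup(F)]: clear(F) ✓, ontable(F) ✓, handempty ✓
all met → apply pickup(F)
after:  towers=[A/E; B; C/D; G] holding=F

towers=[A/E; B; C/D; G] holding=F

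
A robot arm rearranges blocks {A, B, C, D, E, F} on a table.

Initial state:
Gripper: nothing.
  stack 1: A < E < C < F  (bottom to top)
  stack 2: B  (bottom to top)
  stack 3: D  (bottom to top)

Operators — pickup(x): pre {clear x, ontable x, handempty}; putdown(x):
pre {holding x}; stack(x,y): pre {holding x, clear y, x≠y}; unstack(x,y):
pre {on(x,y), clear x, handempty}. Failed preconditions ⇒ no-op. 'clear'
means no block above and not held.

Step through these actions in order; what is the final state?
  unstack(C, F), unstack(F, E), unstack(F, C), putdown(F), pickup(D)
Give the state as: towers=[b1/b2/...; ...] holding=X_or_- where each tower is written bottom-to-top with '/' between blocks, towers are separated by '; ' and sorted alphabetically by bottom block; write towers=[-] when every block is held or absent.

step 1 (unstack(C, F)) [no-op]: towers=[A/E/C/F; B; D] holding=-
step 2 (unstack(F, E)) [no-op]: towers=[A/E/C/F; B; D] holding=-
step 3 (unstack(F, C)): towers=[A/E/C; B; D] holding=F
step 4 (putdown(F)): towers=[A/E/C; B; D; F] holding=-
step 5 (pickup(D)): towers=[A/E/C; B; F] holding=D

towers=[A/E/C; B; F] holding=D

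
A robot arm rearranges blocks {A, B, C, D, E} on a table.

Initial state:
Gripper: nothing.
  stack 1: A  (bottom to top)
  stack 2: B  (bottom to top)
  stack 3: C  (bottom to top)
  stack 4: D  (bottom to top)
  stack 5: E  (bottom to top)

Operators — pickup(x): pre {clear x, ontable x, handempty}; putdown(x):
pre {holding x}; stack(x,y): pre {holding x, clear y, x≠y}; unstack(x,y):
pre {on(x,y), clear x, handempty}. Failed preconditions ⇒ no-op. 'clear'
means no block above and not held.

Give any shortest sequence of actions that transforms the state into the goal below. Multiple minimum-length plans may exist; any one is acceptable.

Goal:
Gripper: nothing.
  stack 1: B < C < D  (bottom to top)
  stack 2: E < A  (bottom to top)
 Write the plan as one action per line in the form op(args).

step 1 (pickup(A)): towers=[B; C; D; E] holding=A
step 2 (stack(A, E)): towers=[B; C; D; E/A] holding=-
step 3 (pickup(C)): towers=[B; D; E/A] holding=C
step 4 (stack(C, B)): towers=[B/C; D; E/A] holding=-
step 5 (pickup(D)): towers=[B/C; E/A] holding=D
step 6 (stack(D, C)): towers=[B/C/D; E/A] holding=-
goal check: towers=[B/C/D; E/A] holding=- — reached (length 6, optimal by BFS)

pickup(A)
stack(A, E)
pickup(C)
stack(C, B)
pickup(D)
stack(D, C)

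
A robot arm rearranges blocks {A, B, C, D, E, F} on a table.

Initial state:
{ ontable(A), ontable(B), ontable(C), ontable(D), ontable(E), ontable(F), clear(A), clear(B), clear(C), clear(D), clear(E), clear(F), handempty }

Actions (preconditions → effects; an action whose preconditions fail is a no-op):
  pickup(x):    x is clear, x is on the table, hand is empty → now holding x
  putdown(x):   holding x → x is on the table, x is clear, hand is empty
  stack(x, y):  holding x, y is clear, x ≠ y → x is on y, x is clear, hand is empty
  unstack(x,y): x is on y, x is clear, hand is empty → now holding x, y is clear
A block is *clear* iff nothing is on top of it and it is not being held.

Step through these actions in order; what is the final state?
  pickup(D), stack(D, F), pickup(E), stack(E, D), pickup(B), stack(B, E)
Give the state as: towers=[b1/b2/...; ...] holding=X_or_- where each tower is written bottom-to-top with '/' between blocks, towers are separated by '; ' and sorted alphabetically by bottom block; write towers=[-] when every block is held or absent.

towers=[A; C; F/D/E/B] holding=-

step 1 (pickup(D)): towers=[A; B; C; E; F] holding=D
step 2 (stack(D, F)): towers=[A; B; C; E; F/D] holding=-
step 3 (pickup(E)): towers=[A; B; C; F/D] holding=E
step 4 (stack(E, D)): towers=[A; B; C; F/D/E] holding=-
step 5 (pickup(B)): towers=[A; C; F/D/E] holding=B
step 6 (stack(B, E)): towers=[A; C; F/D/E/B] holding=-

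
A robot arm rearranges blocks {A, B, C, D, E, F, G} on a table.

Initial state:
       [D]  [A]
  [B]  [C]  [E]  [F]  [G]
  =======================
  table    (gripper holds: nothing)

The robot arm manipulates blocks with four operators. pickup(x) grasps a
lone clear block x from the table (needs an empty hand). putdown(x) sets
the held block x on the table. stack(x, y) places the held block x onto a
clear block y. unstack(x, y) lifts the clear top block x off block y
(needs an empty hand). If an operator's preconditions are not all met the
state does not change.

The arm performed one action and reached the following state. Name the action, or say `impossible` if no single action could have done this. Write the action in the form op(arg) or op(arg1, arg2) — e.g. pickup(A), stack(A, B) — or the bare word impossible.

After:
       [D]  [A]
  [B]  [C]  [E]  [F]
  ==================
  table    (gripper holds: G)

pickup(G)

target: towers=[B; C/D; E/A; F] holding=G
         pickup(B) → towers=[C/D; E/A; F; G] holding=B
         pickup(F) → towers=[B; C/D; E/A; G] holding=F
         pickup(G) → towers=[B; C/D; E/A; F] holding=G  ← match
     unstack(D, C) → towers=[B; C; E/A; F; G] holding=D
     unstack(A, E) → towers=[B; C/D; E; F; G] holding=A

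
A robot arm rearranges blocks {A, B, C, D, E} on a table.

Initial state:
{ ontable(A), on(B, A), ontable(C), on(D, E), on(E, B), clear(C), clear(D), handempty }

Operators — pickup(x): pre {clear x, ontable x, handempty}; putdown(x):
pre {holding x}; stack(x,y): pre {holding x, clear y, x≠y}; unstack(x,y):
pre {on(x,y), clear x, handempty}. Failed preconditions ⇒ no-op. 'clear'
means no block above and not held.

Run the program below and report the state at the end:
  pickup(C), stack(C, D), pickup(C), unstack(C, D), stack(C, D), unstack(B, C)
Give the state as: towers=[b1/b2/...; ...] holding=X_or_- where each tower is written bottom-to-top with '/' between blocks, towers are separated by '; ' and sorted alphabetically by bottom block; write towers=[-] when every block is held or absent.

towers=[A/B/E/D/C] holding=-

step 1 (pickup(C)): towers=[A/B/E/D] holding=C
step 2 (stack(C, D)): towers=[A/B/E/D/C] holding=-
step 3 (pickup(C)) [no-op]: towers=[A/B/E/D/C] holding=-
step 4 (unstack(C, D)): towers=[A/B/E/D] holding=C
step 5 (stack(C, D)): towers=[A/B/E/D/C] holding=-
step 6 (unstack(B, C)) [no-op]: towers=[A/B/E/D/C] holding=-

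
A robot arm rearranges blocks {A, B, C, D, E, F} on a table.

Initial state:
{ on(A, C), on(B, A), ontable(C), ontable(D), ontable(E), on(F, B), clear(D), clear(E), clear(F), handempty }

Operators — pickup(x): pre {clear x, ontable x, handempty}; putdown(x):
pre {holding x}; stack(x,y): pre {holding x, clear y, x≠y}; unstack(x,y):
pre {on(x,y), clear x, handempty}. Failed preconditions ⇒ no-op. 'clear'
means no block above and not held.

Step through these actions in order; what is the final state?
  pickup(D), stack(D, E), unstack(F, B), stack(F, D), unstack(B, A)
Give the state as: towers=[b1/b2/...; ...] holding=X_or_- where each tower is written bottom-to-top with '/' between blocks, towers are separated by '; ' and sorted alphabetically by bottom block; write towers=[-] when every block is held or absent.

step 1 (pickup(D)): towers=[C/A/B/F; E] holding=D
step 2 (stack(D, E)): towers=[C/A/B/F; E/D] holding=-
step 3 (unstack(F, B)): towers=[C/A/B; E/D] holding=F
step 4 (stack(F, D)): towers=[C/A/B; E/D/F] holding=-
step 5 (unstack(B, A)): towers=[C/A; E/D/F] holding=B

towers=[C/A; E/D/F] holding=B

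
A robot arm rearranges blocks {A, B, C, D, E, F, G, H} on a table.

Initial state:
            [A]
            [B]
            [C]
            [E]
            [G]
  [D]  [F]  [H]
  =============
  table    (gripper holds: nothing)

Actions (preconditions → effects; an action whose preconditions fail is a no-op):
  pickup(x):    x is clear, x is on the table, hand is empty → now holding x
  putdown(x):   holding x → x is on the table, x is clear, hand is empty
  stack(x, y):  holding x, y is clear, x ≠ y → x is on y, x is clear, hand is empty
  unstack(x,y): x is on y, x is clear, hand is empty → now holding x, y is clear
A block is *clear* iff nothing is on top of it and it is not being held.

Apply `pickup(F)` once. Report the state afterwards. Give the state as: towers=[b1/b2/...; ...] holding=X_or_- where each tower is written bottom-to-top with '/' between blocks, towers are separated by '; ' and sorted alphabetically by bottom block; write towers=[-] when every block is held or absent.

before: towers=[D; F; H/G/E/C/B/A] holding=-
pre[pickup(F)]: clear(F) ok, ontable(F) ok, handempty ok
all met → apply pickup(F)
after:  towers=[D; H/G/E/C/B/A] holding=F

towers=[D; H/G/E/C/B/A] holding=F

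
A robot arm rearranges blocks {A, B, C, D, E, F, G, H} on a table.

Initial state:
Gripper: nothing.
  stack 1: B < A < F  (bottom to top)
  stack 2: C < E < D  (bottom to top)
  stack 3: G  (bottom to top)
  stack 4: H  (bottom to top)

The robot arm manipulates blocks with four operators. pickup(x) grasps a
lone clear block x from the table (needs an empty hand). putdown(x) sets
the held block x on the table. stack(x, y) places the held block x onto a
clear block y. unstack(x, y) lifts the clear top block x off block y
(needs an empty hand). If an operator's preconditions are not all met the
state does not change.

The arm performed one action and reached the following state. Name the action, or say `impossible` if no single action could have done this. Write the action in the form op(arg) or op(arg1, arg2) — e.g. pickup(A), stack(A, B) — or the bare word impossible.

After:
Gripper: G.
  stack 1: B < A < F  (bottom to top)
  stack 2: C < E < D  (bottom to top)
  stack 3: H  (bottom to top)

pickup(G)

target: towers=[B/A/F; C/E/D; H] holding=G
         pickup(G) → towers=[B/A/F; C/E/D; H] holding=G  ← match
         pickup(H) → towers=[B/A/F; C/E/D; G] holding=H
     unstack(F, A) → towers=[B/A; C/E/D; G; H] holding=F
     unstack(D, E) → towers=[B/A/F; C/E; G; H] holding=D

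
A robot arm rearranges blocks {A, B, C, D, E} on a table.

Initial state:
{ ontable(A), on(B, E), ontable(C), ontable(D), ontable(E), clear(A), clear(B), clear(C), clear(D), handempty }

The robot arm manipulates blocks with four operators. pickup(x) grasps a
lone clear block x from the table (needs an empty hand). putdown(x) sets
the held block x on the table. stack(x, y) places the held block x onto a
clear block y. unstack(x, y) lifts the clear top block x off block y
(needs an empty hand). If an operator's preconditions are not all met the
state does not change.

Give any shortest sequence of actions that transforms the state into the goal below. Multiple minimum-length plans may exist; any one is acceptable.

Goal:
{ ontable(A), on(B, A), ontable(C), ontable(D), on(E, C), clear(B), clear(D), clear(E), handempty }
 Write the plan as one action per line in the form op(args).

step 1 (unstack(B, E)): towers=[A; C; D; E] holding=B
step 2 (stack(B, A)): towers=[A/B; C; D; E] holding=-
step 3 (pickup(E)): towers=[A/B; C; D] holding=E
step 4 (stack(E, C)): towers=[A/B; C/E; D] holding=-
goal check: towers=[A/B; C/E; D] holding=- — reached (length 4, optimal by BFS)

unstack(B, E)
stack(B, A)
pickup(E)
stack(E, C)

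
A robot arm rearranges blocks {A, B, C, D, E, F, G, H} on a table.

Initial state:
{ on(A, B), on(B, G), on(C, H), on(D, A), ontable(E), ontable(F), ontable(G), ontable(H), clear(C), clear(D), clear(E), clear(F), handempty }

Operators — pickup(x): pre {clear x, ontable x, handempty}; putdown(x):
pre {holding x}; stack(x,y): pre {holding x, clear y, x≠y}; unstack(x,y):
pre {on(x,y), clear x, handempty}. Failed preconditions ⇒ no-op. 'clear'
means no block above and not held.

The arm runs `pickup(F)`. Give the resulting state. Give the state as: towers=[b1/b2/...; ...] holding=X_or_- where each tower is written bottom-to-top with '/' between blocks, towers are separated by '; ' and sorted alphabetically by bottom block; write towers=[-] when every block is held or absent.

towers=[E; G/B/A/D; H/C] holding=F

before: towers=[E; F; G/B/A/D; H/C] holding=-
pre[pickup(F)]: clear(F) ✓, ontable(F) ✓, handempty ✓
all met → apply pickup(F)
after:  towers=[E; G/B/A/D; H/C] holding=F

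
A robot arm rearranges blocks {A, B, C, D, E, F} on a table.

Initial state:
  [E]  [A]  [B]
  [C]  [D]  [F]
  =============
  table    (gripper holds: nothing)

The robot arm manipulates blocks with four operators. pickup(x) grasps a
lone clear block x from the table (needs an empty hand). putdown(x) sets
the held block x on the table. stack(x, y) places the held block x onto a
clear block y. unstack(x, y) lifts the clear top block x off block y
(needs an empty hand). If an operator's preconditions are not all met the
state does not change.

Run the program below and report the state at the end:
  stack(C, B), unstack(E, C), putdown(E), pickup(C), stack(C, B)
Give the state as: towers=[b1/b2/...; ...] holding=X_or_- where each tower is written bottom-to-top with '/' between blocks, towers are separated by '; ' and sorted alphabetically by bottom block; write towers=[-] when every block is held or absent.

step 1 (stack(C, B)) [no-op]: towers=[C/E; D/A; F/B] holding=-
step 2 (unstack(E, C)): towers=[C; D/A; F/B] holding=E
step 3 (putdown(E)): towers=[C; D/A; E; F/B] holding=-
step 4 (pickup(C)): towers=[D/A; E; F/B] holding=C
step 5 (stack(C, B)): towers=[D/A; E; F/B/C] holding=-

towers=[D/A; E; F/B/C] holding=-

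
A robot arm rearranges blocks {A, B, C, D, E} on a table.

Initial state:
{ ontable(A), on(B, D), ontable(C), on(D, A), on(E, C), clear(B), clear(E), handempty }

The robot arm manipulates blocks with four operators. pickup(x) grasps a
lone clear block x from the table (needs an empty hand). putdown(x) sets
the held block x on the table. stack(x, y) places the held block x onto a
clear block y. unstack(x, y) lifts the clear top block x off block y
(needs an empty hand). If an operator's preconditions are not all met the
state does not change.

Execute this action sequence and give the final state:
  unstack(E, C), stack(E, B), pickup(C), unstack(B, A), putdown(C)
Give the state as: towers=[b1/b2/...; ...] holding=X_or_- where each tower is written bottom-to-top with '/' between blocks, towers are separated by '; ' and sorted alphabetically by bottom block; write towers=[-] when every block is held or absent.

step 1 (unstack(E, C)): towers=[A/D/B; C] holding=E
step 2 (stack(E, B)): towers=[A/D/B/E; C] holding=-
step 3 (pickup(C)): towers=[A/D/B/E] holding=C
step 4 (unstack(B, A)) [no-op]: towers=[A/D/B/E] holding=C
step 5 (putdown(C)): towers=[A/D/B/E; C] holding=-

towers=[A/D/B/E; C] holding=-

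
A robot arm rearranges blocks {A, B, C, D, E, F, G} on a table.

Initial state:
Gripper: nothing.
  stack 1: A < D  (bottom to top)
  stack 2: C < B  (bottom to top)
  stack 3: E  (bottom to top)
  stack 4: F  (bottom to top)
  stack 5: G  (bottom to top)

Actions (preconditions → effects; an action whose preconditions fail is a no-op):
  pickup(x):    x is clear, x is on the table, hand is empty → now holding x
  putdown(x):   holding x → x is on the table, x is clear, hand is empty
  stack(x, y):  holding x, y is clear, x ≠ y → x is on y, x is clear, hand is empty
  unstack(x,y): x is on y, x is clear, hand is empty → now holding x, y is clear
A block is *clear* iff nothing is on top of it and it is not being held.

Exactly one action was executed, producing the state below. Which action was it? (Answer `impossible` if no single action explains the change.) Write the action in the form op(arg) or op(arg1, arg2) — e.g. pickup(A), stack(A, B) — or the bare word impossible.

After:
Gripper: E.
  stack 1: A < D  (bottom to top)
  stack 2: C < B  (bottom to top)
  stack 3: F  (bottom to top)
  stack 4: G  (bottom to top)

pickup(E)

target: towers=[A/D; C/B; F; G] holding=E
     unstack(B, C) → towers=[A/D; C; E; F; G] holding=B
         pickup(F) → towers=[A/D; C/B; E; G] holding=F
         pickup(G) → towers=[A/D; C/B; E; F] holding=G
     unstack(D, A) → towers=[A; C/B; E; F; G] holding=D
         pickup(E) → towers=[A/D; C/B; F; G] holding=E  ← match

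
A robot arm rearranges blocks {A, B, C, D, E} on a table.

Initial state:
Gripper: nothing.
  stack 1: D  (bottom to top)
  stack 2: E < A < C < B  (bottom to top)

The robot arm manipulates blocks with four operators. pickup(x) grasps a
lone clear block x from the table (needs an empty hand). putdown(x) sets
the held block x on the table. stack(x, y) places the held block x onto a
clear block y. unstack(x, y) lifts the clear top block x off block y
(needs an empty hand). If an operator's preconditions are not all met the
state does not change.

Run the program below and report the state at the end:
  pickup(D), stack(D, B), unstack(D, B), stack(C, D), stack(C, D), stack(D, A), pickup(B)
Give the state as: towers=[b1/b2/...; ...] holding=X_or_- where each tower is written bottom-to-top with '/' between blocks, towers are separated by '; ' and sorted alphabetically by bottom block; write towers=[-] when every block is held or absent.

towers=[E/A/C/B] holding=D

step 1 (pickup(D)): towers=[E/A/C/B] holding=D
step 2 (stack(D, B)): towers=[E/A/C/B/D] holding=-
step 3 (unstack(D, B)): towers=[E/A/C/B] holding=D
step 4 (stack(C, D)) [no-op]: towers=[E/A/C/B] holding=D
step 5 (stack(C, D)) [no-op]: towers=[E/A/C/B] holding=D
step 6 (stack(D, A)) [no-op]: towers=[E/A/C/B] holding=D
step 7 (pickup(B)) [no-op]: towers=[E/A/C/B] holding=D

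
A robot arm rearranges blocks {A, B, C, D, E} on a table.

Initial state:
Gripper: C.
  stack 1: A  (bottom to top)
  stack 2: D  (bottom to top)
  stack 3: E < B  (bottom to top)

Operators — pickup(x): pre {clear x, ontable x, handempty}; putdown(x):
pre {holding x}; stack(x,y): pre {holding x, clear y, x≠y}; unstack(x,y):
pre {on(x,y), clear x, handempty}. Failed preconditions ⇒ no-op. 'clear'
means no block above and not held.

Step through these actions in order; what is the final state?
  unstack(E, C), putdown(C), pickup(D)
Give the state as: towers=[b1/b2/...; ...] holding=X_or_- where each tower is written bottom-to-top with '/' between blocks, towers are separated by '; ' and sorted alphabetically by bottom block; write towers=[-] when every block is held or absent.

step 1 (unstack(E, C)) [no-op]: towers=[A; D; E/B] holding=C
step 2 (putdown(C)): towers=[A; C; D; E/B] holding=-
step 3 (pickup(D)): towers=[A; C; E/B] holding=D

towers=[A; C; E/B] holding=D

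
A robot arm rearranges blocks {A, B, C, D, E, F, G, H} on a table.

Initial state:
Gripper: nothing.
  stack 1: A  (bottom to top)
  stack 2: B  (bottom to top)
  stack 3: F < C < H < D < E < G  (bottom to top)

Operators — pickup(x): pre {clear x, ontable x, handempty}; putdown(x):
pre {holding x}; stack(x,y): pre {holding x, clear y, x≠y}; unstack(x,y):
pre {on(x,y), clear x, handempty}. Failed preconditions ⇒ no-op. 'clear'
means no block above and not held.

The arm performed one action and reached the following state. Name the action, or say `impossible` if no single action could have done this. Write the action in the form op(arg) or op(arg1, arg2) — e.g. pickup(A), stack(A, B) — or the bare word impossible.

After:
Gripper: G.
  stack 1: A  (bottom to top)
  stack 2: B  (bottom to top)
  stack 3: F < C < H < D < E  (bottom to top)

unstack(G, E)

target: towers=[A; B; F/C/H/D/E] holding=G
     unstack(G, E) → towers=[A; B; F/C/H/D/E] holding=G  ← match
         pickup(A) → towers=[B; F/C/H/D/E/G] holding=A
         pickup(B) → towers=[A; F/C/H/D/E/G] holding=B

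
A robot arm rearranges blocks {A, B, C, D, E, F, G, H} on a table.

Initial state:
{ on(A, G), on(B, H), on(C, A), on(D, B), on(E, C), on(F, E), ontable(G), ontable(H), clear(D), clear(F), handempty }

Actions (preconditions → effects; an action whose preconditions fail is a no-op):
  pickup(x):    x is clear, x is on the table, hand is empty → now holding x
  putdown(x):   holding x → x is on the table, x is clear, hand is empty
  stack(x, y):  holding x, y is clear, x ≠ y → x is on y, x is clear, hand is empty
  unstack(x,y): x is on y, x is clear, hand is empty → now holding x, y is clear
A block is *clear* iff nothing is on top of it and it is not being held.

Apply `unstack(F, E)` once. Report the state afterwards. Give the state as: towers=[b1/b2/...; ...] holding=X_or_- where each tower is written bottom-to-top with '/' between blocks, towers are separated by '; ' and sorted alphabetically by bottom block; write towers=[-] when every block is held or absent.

before: towers=[G/A/C/E/F; H/B/D] holding=-
pre[unstack(F, E)]: on(F,E) yes, clear(F) yes, handempty yes
all met → apply unstack(F, E)
after:  towers=[G/A/C/E; H/B/D] holding=F

towers=[G/A/C/E; H/B/D] holding=F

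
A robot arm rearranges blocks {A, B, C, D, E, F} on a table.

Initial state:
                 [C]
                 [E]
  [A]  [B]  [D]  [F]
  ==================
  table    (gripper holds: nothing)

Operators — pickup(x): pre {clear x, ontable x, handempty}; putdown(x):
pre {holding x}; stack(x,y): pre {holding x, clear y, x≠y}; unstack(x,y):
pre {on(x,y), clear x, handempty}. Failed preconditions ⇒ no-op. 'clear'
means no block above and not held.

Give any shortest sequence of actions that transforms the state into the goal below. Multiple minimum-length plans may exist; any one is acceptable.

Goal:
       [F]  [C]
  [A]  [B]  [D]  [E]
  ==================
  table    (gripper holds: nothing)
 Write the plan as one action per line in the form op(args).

unstack(C, E)
stack(C, D)
unstack(E, F)
putdown(E)
pickup(F)
stack(F, B)

step 1 (unstack(C, E)): towers=[A; B; D; F/E] holding=C
step 2 (stack(C, D)): towers=[A; B; D/C; F/E] holding=-
step 3 (unstack(E, F)): towers=[A; B; D/C; F] holding=E
step 4 (putdown(E)): towers=[A; B; D/C; E; F] holding=-
step 5 (pickup(F)): towers=[A; B; D/C; E] holding=F
step 6 (stack(F, B)): towers=[A; B/F; D/C; E] holding=-
goal check: towers=[A; B/F; D/C; E] holding=- — reached (length 6, optimal by BFS)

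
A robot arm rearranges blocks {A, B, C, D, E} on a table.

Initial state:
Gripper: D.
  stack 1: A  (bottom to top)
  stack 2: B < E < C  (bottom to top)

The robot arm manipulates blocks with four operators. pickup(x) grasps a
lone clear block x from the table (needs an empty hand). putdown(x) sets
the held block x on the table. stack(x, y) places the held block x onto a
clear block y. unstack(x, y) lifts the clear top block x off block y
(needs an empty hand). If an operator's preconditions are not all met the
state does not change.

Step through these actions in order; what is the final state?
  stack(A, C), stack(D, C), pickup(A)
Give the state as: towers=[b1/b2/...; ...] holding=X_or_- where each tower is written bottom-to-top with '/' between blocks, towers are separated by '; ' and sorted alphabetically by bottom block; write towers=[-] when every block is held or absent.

step 1 (stack(A, C)) [no-op]: towers=[A; B/E/C] holding=D
step 2 (stack(D, C)): towers=[A; B/E/C/D] holding=-
step 3 (pickup(A)): towers=[B/E/C/D] holding=A

towers=[B/E/C/D] holding=A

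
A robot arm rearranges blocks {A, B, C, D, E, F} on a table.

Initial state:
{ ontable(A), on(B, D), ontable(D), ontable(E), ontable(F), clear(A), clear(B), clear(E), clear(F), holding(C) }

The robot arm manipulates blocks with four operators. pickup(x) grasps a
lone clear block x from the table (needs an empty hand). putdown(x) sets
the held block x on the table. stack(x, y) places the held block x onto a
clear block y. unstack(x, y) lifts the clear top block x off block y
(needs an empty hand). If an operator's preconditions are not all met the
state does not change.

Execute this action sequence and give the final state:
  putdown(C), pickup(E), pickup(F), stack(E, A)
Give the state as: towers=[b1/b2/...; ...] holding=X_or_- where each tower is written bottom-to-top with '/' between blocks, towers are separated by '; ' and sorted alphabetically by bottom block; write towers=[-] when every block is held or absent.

step 1 (putdown(C)): towers=[A; C; D/B; E; F] holding=-
step 2 (pickup(E)): towers=[A; C; D/B; F] holding=E
step 3 (pickup(F)) [no-op]: towers=[A; C; D/B; F] holding=E
step 4 (stack(E, A)): towers=[A/E; C; D/B; F] holding=-

towers=[A/E; C; D/B; F] holding=-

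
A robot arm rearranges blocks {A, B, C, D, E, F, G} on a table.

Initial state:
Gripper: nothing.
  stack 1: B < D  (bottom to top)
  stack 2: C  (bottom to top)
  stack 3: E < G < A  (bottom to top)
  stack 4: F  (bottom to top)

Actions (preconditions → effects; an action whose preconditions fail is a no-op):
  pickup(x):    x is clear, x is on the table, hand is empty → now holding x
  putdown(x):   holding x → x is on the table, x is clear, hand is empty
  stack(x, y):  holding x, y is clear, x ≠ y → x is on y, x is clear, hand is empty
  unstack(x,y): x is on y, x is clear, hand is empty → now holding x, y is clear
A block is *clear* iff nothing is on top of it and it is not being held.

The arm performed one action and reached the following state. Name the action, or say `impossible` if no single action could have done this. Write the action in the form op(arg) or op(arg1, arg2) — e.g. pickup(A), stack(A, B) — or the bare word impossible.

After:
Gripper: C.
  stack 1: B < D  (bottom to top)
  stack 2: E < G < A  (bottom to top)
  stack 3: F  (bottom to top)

target: towers=[B/D; E/G/A; F] holding=C
         pickup(F) → towers=[B/D; C; E/G/A] holding=F
     unstack(D, B) → towers=[B; C; E/G/A; F] holding=D
     unstack(A, G) → towers=[B/D; C; E/G; F] holding=A
         pickup(C) → towers=[B/D; E/G/A; F] holding=C  ← match

pickup(C)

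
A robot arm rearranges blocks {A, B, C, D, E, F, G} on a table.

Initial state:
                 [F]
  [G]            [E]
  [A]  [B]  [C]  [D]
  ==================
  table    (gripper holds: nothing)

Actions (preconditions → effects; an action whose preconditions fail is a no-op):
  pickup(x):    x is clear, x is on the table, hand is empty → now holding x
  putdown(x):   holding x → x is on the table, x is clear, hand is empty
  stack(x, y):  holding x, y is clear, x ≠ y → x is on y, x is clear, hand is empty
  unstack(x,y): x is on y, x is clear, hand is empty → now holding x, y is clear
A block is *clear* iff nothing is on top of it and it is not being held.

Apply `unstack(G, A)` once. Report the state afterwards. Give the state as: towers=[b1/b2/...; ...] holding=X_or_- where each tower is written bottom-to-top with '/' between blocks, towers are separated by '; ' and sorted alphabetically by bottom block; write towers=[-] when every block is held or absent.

before: towers=[A/G; B; C; D/E/F] holding=-
pre[unstack(G, A)]: on(G,A) ok, clear(G) ok, handempty ok
all met → apply unstack(G, A)
after:  towers=[A; B; C; D/E/F] holding=G

towers=[A; B; C; D/E/F] holding=G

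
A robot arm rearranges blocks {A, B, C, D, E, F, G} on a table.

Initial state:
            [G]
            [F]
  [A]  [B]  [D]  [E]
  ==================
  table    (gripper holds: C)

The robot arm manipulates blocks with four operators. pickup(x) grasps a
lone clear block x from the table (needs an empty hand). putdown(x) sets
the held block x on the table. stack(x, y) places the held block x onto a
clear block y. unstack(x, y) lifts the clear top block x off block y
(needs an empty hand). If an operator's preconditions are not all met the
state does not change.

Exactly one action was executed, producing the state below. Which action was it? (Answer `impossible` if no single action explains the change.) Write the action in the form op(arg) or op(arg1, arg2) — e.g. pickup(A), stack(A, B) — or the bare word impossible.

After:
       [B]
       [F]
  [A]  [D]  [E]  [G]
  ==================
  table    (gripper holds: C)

impossible

target: towers=[A; D/F/B; E; G] holding=C
        putdown(C) → towers=[A; B; C; D/F/G; E] holding=-
       stack(C, B) → towers=[A; B/C; D/F/G; E] holding=-
       stack(C, G) → towers=[A; B; D/F/G/C; E] holding=-
       stack(C, A) → towers=[A/C; B; D/F/G; E] holding=-
       stack(C, E) → towers=[A; B; D/F/G; E/C] holding=-
none of the 5 applicable actions match → impossible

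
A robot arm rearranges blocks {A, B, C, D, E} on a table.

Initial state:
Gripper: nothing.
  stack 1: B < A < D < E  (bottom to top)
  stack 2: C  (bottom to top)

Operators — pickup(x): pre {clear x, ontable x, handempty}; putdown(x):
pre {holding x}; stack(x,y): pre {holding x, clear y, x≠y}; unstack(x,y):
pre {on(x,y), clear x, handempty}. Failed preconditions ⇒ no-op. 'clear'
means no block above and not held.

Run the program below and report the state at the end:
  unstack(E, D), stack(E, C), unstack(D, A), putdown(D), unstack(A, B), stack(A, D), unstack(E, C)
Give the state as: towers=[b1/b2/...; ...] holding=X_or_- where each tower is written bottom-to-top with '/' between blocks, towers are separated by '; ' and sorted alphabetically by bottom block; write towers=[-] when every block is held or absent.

step 1 (unstack(E, D)): towers=[B/A/D; C] holding=E
step 2 (stack(E, C)): towers=[B/A/D; C/E] holding=-
step 3 (unstack(D, A)): towers=[B/A; C/E] holding=D
step 4 (putdown(D)): towers=[B/A; C/E; D] holding=-
step 5 (unstack(A, B)): towers=[B; C/E; D] holding=A
step 6 (stack(A, D)): towers=[B; C/E; D/A] holding=-
step 7 (unstack(E, C)): towers=[B; C; D/A] holding=E

towers=[B; C; D/A] holding=E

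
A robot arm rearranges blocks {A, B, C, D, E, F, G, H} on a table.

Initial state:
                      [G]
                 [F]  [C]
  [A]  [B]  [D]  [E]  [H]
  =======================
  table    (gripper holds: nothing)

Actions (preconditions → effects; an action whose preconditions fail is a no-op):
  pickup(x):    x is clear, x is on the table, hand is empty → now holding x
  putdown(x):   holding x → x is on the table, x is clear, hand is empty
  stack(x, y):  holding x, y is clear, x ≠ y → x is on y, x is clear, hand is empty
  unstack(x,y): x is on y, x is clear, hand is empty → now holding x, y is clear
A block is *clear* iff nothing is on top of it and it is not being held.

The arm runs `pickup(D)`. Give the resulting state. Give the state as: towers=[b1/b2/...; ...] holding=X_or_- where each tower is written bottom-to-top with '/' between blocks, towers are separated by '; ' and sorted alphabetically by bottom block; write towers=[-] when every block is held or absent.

towers=[A; B; E/F; H/C/G] holding=D

before: towers=[A; B; D; E/F; H/C/G] holding=-
pre[pickup(D)]: clear(D) yes, ontable(D) yes, handempty yes
all met → apply pickup(D)
after:  towers=[A; B; E/F; H/C/G] holding=D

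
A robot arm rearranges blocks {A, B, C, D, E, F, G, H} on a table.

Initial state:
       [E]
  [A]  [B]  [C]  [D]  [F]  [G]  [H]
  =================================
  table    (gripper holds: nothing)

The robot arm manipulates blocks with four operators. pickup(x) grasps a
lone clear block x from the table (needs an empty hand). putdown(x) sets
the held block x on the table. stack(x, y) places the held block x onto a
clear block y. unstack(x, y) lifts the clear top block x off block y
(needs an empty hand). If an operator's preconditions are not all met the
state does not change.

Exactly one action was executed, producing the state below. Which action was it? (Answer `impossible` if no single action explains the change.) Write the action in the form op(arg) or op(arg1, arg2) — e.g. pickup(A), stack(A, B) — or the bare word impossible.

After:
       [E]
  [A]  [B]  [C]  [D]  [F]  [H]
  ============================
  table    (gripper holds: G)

target: towers=[A; B/E; C; D; F; H] holding=G
         pickup(G) → towers=[A; B/E; C; D; F; H] holding=G  ← match
         pickup(A) → towers=[B/E; C; D; F; G; H] holding=A
     unstack(E, B) → towers=[A; B; C; D; F; G; H] holding=E
         pickup(H) → towers=[A; B/E; C; D; F; G] holding=H
         pickup(F) → towers=[A; B/E; C; D; G; H] holding=F
         pickup(D) → towers=[A; B/E; C; F; G; H] holding=D
         pickup(C) → towers=[A; B/E; D; F; G; H] holding=C

pickup(G)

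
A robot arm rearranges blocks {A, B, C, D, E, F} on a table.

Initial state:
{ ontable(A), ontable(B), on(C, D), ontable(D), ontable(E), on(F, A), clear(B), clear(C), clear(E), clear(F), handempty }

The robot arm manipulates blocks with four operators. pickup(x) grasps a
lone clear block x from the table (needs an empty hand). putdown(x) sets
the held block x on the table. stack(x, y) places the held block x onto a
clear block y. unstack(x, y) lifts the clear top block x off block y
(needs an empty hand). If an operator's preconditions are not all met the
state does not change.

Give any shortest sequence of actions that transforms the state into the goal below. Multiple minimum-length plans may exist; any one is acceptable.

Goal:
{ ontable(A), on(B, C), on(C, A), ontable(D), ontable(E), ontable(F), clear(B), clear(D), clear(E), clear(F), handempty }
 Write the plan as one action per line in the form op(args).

step 1 (unstack(F, A)): towers=[A; B; D/C; E] holding=F
step 2 (putdown(F)): towers=[A; B; D/C; E; F] holding=-
step 3 (unstack(C, D)): towers=[A; B; D; E; F] holding=C
step 4 (stack(C, A)): towers=[A/C; B; D; E; F] holding=-
step 5 (pickup(B)): towers=[A/C; D; E; F] holding=B
step 6 (stack(B, C)): towers=[A/C/B; D; E; F] holding=-
goal check: towers=[A/C/B; D; E; F] holding=- — reached (length 6, optimal by BFS)

unstack(F, A)
putdown(F)
unstack(C, D)
stack(C, A)
pickup(B)
stack(B, C)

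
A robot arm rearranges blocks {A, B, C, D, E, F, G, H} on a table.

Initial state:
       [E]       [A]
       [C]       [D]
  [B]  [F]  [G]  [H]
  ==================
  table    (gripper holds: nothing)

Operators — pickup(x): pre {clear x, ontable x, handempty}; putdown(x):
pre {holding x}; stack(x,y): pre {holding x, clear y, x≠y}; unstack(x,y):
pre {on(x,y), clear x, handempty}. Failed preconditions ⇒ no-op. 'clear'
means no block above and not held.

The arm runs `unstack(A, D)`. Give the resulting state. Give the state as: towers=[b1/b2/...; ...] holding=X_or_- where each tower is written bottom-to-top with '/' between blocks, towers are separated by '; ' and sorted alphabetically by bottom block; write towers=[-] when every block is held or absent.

before: towers=[B; F/C/E; G; H/D/A] holding=-
pre[unstack(A, D)]: on(A,D) ok, clear(A) ok, handempty ok
all met → apply unstack(A, D)
after:  towers=[B; F/C/E; G; H/D] holding=A

towers=[B; F/C/E; G; H/D] holding=A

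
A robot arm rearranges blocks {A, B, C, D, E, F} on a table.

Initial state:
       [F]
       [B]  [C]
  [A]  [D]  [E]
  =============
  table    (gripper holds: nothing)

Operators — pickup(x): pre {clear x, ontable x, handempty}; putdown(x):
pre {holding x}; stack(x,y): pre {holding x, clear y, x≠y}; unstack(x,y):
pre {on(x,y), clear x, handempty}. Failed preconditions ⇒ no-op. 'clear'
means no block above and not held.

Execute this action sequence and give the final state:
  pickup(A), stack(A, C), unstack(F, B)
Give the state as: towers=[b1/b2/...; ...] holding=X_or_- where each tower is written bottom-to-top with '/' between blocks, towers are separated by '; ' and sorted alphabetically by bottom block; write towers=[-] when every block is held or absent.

towers=[D/B; E/C/A] holding=F

step 1 (pickup(A)): towers=[D/B/F; E/C] holding=A
step 2 (stack(A, C)): towers=[D/B/F; E/C/A] holding=-
step 3 (unstack(F, B)): towers=[D/B; E/C/A] holding=F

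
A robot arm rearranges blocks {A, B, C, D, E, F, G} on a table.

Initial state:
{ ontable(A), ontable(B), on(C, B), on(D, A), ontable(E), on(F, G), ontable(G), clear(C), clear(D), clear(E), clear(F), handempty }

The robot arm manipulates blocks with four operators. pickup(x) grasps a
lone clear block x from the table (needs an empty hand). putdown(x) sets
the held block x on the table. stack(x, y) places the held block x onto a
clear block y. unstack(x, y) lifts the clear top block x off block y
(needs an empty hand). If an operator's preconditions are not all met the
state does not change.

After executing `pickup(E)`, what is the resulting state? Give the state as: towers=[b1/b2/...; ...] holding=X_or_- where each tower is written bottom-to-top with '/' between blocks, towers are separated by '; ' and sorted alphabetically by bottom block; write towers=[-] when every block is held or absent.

towers=[A/D; B/C; G/F] holding=E

before: towers=[A/D; B/C; E; G/F] holding=-
pre[pickup(E)]: clear(E) ok, ontable(E) ok, handempty ok
all met → apply pickup(E)
after:  towers=[A/D; B/C; G/F] holding=E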